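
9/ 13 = 0.69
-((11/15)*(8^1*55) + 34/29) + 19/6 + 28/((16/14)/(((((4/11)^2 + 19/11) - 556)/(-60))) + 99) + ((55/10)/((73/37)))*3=-30732219380725/98492203491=-312.03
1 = 1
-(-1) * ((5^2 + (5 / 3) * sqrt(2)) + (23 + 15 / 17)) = 5 * sqrt(2) / 3 + 831 / 17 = 51.24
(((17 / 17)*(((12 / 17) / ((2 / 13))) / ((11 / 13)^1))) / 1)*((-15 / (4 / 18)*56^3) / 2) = -6010018560 / 187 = -32139136.68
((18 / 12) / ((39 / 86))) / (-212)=-43 / 2756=-0.02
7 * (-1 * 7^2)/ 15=-343/ 15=-22.87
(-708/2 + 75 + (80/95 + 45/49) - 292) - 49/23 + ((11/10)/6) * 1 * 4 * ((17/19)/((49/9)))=-61160822/107065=-571.25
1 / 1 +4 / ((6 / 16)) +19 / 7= 302 / 21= 14.38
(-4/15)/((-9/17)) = 68/135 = 0.50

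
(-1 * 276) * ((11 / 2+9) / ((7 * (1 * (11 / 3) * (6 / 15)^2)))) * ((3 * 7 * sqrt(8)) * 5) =-2251125 * sqrt(2) / 11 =-289415.59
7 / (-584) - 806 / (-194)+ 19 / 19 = 291321 / 56648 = 5.14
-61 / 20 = -3.05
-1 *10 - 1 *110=-120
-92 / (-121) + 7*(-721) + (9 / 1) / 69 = -14043322 / 2783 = -5046.11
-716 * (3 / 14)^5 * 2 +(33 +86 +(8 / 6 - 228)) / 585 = -0.83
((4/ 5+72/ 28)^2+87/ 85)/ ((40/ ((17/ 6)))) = 258023/ 294000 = 0.88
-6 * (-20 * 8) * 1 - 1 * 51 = 909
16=16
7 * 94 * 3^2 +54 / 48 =47385 / 8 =5923.12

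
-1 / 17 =-0.06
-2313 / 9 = -257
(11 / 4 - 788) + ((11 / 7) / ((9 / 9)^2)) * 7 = -3097 / 4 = -774.25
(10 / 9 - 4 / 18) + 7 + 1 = 80 / 9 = 8.89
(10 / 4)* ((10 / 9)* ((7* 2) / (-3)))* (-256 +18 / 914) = 40944050 / 12339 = 3318.26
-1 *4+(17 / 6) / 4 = -79 / 24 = -3.29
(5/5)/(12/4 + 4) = 1/7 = 0.14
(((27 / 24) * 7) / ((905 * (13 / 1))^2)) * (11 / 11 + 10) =693 / 1107321800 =0.00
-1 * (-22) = 22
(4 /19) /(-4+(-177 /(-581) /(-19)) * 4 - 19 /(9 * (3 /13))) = -62748 /3937961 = -0.02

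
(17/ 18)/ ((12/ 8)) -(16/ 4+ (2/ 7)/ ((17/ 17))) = -691/ 189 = -3.66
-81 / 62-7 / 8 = -541 / 248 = -2.18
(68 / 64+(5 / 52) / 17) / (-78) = -1259 / 91936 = -0.01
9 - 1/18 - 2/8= 8.69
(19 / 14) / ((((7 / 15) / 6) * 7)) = 855 / 343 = 2.49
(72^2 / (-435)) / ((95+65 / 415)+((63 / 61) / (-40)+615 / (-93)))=-723239424 / 5372018203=-0.13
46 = 46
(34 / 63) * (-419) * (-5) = 1130.63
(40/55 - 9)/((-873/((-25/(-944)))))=2275/9065232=0.00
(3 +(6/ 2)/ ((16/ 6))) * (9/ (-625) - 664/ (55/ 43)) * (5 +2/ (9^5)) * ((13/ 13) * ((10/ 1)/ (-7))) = 1053765772453/ 68890500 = 15296.24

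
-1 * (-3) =3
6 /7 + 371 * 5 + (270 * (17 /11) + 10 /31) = 5426731 /2387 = 2273.45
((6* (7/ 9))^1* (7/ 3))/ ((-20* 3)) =-49/ 270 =-0.18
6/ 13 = 0.46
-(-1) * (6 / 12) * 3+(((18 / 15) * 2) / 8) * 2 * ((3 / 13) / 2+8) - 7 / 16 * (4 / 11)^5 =66645994 / 10468315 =6.37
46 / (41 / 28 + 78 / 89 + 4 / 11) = 1260952 / 74131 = 17.01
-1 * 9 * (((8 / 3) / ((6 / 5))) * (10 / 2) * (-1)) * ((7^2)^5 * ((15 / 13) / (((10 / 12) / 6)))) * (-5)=-15253663446000 / 13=-1173358726615.38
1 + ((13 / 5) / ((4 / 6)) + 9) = 139 / 10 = 13.90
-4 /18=-2 /9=-0.22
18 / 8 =9 / 4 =2.25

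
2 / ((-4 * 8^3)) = -1 / 1024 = -0.00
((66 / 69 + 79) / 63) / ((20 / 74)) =22681 / 4830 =4.70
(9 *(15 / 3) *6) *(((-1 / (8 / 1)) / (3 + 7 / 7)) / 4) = -135 / 64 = -2.11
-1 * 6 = -6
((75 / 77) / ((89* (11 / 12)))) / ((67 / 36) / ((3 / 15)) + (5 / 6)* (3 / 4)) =12960 / 10779769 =0.00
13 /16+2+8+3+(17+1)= 509 /16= 31.81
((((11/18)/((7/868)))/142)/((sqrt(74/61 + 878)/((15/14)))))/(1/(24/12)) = 1705 *sqrt(51118)/9995664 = 0.04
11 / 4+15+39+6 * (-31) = -517 / 4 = -129.25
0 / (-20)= 0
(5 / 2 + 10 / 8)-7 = -13 / 4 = -3.25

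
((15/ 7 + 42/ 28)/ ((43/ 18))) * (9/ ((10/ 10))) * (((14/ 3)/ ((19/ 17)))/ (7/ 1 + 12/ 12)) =23409/ 3268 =7.16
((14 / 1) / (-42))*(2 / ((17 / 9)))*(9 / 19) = -54 / 323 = -0.17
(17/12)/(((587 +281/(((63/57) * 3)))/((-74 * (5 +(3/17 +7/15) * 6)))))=-585081/423200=-1.38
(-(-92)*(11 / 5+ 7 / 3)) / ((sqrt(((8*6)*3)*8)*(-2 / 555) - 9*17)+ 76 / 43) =-11974362519280 / 4342021159011+ 6847867648*sqrt(2) / 4342021159011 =-2.76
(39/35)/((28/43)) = 1677/980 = 1.71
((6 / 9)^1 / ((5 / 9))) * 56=336 / 5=67.20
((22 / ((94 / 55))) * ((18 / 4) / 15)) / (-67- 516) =-33 / 4982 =-0.01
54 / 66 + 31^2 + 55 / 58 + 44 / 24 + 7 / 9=2771599 / 2871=965.38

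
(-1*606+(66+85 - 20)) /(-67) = 475 /67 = 7.09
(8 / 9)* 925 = 7400 / 9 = 822.22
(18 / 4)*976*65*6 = 1712880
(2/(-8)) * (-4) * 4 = 4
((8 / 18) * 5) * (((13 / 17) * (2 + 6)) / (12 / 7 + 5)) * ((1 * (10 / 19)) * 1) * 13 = 1892800 / 136629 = 13.85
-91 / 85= -1.07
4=4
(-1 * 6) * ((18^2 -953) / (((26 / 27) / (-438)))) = -22315662 / 13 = -1716589.38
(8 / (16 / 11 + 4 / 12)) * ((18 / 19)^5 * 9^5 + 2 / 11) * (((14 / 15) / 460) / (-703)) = -1374635428712 / 2362126639129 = -0.58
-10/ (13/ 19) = -190/ 13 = -14.62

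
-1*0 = 0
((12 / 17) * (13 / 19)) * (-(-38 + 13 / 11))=63180 / 3553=17.78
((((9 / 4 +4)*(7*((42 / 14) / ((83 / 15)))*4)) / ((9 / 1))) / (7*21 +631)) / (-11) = -875 / 710314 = -0.00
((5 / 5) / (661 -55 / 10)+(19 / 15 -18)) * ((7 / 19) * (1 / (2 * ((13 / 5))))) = -255913 / 215878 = -1.19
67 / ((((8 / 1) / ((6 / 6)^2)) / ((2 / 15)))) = 67 / 60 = 1.12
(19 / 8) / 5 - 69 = -2741 / 40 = -68.52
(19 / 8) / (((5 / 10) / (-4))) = -19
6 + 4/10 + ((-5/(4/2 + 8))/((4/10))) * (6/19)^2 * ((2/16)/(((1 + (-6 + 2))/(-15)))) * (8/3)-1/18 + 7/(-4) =285047/64980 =4.39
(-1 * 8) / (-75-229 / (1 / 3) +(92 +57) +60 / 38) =152 / 11617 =0.01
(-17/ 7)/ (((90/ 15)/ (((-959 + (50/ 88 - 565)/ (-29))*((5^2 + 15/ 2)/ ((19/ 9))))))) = 3974184435/ 678832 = 5854.44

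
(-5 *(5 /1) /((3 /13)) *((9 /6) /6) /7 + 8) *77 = 3817 /12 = 318.08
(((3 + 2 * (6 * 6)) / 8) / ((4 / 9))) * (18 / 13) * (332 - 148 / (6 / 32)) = -694575 / 52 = -13357.21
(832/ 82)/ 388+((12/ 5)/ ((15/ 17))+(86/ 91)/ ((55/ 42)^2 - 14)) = 2.67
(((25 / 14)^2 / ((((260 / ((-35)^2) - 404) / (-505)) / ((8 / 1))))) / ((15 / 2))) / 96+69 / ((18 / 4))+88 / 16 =148707625 / 7122816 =20.88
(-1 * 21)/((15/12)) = -84/5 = -16.80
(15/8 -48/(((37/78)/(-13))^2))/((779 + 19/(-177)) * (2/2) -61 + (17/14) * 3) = -489165537231/9790896340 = -49.96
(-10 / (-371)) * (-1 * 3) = -30 / 371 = -0.08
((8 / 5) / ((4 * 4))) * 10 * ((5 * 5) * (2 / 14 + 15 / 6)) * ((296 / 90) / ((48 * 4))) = 6845 / 6048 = 1.13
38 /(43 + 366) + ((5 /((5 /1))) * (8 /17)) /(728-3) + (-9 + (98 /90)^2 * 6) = -243950107 /136104975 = -1.79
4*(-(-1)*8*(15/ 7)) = 480/ 7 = 68.57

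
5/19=0.26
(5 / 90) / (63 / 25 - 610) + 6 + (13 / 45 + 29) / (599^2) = 980838335929 / 163473323610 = 6.00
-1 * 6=-6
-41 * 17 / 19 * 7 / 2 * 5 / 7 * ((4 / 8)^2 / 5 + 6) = -84337 / 152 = -554.85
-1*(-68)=68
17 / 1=17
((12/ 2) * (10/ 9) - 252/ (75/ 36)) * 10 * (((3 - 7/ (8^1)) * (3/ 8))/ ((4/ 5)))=-36431/ 32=-1138.47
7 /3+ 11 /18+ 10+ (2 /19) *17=5039 /342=14.73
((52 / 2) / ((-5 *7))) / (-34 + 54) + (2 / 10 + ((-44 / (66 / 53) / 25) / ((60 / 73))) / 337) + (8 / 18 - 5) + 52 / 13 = -1055714 / 2653875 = -0.40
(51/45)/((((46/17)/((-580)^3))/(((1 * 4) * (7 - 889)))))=6631154476800/23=288311064208.70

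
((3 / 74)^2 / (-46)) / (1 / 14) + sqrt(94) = -63 / 125948 + sqrt(94) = 9.69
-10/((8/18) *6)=-15/4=-3.75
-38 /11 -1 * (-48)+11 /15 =7471 /165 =45.28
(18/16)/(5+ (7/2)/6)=27/134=0.20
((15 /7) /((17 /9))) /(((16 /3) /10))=2025 /952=2.13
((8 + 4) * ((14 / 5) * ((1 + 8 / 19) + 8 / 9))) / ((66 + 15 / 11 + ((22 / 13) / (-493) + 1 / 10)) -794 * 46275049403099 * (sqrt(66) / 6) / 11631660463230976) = 203222746385828229171749903900151964512665600 * sqrt(66) / 22542581887589488734256645453833791028395259213 + 8680091092183461668282482671020529713015685120 / 7514193962529829578085548484611263676131753071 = 1.23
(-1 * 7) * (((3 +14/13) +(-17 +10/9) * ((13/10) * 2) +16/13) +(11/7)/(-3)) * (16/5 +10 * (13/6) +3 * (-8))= 149579/675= 221.60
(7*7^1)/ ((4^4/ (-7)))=-343/ 256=-1.34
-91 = -91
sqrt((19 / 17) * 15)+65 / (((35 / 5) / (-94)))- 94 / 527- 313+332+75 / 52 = -163551249 / 191828+sqrt(4845) / 17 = -848.50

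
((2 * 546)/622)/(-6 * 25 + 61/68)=-37128/3153229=-0.01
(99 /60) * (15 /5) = 99 /20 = 4.95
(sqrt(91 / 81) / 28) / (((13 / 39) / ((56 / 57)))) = 0.11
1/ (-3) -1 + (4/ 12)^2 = -11/ 9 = -1.22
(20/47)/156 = 0.00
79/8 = 9.88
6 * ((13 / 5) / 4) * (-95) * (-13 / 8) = 9633 / 16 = 602.06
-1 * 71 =-71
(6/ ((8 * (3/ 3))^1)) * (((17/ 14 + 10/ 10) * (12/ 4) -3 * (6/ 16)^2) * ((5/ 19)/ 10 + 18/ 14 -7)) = -12650193/ 476672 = -26.54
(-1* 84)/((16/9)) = -189/4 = -47.25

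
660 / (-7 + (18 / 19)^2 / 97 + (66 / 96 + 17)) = 123259840 / 1997697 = 61.70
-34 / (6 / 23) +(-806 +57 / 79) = -221740 / 237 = -935.61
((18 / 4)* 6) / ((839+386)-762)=27 / 463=0.06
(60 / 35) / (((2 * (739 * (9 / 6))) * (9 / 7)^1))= 4 / 6651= 0.00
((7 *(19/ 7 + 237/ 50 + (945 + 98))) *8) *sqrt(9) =4411908/ 25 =176476.32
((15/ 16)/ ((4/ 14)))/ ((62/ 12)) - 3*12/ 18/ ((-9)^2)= 24523/ 40176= 0.61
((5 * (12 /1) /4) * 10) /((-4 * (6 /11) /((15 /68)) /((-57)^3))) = 763921125 /272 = 2808533.55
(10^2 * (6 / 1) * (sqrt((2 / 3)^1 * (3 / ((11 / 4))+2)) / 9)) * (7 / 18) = 1400 * sqrt(561) / 891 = 37.22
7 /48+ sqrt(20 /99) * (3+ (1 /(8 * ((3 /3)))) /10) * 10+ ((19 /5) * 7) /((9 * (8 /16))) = 19.60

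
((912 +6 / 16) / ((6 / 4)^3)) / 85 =811 / 255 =3.18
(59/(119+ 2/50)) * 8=1475/372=3.97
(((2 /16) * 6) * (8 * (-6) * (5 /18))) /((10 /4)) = -4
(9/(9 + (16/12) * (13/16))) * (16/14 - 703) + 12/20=-2650479/4235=-625.85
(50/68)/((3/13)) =325/102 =3.19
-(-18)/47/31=18/1457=0.01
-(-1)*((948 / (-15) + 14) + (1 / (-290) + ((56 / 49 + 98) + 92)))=288137 / 2030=141.94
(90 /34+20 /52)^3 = 300763000 /10793861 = 27.86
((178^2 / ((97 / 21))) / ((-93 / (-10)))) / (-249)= -2217880 / 748743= -2.96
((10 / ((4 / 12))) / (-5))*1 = -6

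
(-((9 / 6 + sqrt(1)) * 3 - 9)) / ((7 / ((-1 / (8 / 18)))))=-27 / 56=-0.48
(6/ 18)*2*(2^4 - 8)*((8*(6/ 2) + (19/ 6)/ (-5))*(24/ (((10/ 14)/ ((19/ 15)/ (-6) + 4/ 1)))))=15865.24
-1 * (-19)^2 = -361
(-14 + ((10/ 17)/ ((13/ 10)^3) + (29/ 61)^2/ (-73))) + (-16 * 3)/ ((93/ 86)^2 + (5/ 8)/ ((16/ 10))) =-83351080330253699/ 1872899088266453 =-44.50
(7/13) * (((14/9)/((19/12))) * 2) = 784/741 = 1.06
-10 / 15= -2 / 3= -0.67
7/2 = 3.50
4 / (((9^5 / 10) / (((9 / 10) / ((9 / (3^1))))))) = 4 / 19683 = 0.00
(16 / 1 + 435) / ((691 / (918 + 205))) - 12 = 498181 / 691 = 720.96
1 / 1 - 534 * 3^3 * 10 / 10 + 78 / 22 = -158548 / 11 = -14413.45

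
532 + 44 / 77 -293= 1677 / 7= 239.57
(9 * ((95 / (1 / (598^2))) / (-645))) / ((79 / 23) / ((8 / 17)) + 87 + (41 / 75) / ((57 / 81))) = -1781511607200 / 357313703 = -4985.85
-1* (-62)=62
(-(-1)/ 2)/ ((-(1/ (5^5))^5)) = -298023223876953125/ 2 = -149011611938476562.50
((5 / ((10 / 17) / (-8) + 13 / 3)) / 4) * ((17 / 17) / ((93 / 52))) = 4420 / 26939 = 0.16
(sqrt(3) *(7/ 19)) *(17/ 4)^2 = 2023 *sqrt(3)/ 304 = 11.53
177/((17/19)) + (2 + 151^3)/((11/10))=585339003/187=3130155.10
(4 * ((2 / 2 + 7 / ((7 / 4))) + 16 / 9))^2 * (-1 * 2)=-119072 / 81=-1470.02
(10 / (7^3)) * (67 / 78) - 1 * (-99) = 1324658 / 13377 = 99.03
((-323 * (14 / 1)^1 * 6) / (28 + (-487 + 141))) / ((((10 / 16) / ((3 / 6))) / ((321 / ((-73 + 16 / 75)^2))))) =6532029000 / 1579436093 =4.14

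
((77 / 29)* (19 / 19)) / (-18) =-77 / 522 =-0.15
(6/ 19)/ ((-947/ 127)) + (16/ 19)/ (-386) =-154642/ 3472649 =-0.04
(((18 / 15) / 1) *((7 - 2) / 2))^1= 3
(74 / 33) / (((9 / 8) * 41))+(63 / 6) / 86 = 357541 / 2094444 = 0.17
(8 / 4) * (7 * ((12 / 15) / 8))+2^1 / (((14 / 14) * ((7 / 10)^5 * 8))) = 2.89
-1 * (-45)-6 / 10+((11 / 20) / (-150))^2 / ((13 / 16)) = 324675121 / 7312500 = 44.40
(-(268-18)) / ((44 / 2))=-125 / 11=-11.36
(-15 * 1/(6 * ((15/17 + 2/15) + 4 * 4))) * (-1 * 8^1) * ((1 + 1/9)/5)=3400/13017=0.26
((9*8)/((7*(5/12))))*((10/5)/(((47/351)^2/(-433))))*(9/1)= -829637505216/77315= -10730615.08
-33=-33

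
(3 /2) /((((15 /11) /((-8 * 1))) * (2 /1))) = -22 /5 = -4.40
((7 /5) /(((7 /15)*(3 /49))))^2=2401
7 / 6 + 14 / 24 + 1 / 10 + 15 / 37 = 1669 / 740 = 2.26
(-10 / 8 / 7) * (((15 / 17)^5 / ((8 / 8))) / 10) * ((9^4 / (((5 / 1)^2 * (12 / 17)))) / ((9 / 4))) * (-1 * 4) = 7381125 / 1169294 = 6.31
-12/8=-3/2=-1.50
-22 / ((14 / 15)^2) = -2475 / 98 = -25.26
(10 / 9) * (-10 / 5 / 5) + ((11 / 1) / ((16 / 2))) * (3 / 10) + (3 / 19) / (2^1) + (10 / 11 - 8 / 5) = -0.64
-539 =-539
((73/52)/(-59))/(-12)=73/36816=0.00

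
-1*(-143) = 143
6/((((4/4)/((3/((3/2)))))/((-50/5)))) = -120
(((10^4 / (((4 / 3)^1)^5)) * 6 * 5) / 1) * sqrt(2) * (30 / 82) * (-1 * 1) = -34171875 * sqrt(2) / 1312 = -36834.09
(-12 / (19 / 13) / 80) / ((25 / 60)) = -0.25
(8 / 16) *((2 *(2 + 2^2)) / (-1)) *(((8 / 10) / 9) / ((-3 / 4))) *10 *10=640 / 9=71.11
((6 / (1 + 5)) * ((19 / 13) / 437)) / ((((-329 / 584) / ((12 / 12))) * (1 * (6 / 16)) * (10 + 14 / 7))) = -1168 / 885339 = -0.00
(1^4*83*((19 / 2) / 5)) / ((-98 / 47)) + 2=-72159 / 980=-73.63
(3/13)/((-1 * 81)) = -1/351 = -0.00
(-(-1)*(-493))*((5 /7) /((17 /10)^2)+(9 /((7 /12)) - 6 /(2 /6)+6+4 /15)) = -3469328 /1785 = -1943.60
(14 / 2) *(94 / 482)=329 / 241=1.37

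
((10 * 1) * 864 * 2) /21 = 5760 /7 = 822.86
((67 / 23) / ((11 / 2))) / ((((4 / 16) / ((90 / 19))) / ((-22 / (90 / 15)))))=-16080 / 437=-36.80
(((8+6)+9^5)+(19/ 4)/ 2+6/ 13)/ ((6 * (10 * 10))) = 6142847/ 62400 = 98.44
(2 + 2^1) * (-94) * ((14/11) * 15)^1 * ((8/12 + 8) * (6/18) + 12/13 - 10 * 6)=173027680/429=403327.93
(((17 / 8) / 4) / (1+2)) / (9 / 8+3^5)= 17 / 23436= 0.00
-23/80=-0.29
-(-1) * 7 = 7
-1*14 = -14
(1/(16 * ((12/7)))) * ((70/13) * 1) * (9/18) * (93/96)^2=235445/2555904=0.09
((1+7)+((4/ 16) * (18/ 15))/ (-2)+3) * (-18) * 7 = -13671/ 10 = -1367.10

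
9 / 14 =0.64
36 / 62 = 18 / 31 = 0.58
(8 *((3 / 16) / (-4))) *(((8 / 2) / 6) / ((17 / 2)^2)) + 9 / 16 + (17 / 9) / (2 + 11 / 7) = 1131881 / 1040400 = 1.09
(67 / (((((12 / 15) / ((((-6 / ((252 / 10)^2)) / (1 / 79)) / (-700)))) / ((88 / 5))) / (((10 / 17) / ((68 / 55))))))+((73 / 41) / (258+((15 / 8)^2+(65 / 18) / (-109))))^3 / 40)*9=84474536358328789288367269813973 / 12551676682163021259581316040680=6.73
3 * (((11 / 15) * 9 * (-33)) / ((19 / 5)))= -3267 / 19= -171.95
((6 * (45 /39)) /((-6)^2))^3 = 125 /17576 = 0.01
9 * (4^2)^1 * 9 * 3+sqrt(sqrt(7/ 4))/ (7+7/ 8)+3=4 * sqrt(2) * 7^(1/ 4)/ 63+3891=3891.15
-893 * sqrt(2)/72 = -17.54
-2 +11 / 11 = -1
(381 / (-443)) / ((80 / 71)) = -27051 / 35440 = -0.76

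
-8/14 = -0.57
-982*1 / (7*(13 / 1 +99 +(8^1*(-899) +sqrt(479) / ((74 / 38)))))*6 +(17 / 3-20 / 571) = 4142076*sqrt(479) / 480360080767 +4731860264749169 / 822856818353871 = 5.75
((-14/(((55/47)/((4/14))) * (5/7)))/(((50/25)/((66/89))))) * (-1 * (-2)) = -3.55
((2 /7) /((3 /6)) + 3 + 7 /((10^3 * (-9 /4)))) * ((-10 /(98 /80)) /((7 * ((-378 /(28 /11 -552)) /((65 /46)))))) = -8831649944 /1033277553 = -8.55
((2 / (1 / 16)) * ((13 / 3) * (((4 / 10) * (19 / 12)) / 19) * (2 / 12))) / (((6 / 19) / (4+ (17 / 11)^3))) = 18.76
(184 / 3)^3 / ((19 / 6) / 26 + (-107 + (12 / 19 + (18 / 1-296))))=-6154749952 / 10250163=-600.45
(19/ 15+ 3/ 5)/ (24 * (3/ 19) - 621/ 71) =-37772/ 100305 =-0.38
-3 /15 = -1 /5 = -0.20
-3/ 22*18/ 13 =-0.19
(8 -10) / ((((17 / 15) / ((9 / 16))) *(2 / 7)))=-945 / 272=-3.47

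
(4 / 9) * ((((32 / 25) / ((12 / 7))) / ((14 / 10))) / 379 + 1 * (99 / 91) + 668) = 1384573292 / 4656015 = 297.37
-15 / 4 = -3.75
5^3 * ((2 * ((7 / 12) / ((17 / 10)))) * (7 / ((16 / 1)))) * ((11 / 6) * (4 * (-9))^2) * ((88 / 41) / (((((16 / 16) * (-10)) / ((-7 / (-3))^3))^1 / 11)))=-5592529250 / 2091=-2674571.62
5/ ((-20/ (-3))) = 3/ 4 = 0.75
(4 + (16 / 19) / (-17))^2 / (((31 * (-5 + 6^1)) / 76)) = 6512704 / 170221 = 38.26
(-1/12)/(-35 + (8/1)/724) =181/75996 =0.00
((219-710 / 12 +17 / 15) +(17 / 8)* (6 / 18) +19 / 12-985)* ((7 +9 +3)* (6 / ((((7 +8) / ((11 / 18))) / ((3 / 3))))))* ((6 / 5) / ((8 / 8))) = -20609281 / 4500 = -4579.84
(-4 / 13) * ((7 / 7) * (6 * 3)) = -72 / 13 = -5.54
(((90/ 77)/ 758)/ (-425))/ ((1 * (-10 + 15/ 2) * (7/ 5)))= 18/ 17363885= 0.00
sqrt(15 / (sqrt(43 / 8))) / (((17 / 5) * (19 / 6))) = 30 * sqrt(15) * 86^(3 / 4) / 13889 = 0.24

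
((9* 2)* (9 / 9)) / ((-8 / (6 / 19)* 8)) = -27 / 304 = -0.09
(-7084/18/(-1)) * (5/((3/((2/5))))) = 7084/27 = 262.37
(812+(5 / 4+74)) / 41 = 3549 / 164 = 21.64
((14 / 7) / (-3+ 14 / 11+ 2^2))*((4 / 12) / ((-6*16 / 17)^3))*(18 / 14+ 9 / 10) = -918731 / 258048000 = -0.00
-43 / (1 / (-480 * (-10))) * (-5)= 1032000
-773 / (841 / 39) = -30147 / 841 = -35.85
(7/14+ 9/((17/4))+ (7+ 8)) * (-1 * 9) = -5391/34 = -158.56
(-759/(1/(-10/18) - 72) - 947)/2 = -57608/123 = -468.36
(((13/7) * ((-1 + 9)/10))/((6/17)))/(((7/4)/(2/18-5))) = -77792/6615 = -11.76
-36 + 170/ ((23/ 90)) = 629.22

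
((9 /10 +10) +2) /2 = 129 /20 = 6.45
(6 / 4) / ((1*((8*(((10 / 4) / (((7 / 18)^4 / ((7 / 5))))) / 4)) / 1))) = 343 / 69984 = 0.00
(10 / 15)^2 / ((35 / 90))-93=-643 / 7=-91.86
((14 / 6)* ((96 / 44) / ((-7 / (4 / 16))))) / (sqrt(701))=-2* sqrt(701) / 7711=-0.01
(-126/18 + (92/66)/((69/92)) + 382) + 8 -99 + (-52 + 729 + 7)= 96016/99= 969.86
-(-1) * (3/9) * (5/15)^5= 1/729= 0.00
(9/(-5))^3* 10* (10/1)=-2916/5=-583.20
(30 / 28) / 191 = 15 / 2674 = 0.01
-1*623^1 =-623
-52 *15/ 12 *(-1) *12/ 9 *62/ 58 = 8060/ 87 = 92.64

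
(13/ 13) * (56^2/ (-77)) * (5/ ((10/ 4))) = -81.45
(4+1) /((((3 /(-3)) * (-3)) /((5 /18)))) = 25 /54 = 0.46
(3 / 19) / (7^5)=3 / 319333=0.00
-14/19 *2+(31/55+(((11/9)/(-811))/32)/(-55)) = -222122959/244078560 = -0.91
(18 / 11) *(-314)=-5652 / 11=-513.82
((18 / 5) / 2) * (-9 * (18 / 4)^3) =-59049 / 40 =-1476.22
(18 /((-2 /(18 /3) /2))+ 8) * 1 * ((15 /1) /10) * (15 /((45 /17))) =-850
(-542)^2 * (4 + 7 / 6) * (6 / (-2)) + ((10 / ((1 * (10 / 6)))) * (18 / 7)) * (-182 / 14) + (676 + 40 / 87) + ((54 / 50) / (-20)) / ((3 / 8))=-4552866.26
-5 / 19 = -0.26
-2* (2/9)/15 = -4/135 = -0.03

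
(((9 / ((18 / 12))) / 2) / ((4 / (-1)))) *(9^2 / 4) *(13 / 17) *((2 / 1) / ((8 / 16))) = -3159 / 68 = -46.46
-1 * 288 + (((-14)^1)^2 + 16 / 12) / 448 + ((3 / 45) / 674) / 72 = -1465242293 / 5095440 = -287.56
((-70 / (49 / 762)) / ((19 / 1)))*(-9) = 68580 / 133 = 515.64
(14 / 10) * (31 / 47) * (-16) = -3472 / 235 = -14.77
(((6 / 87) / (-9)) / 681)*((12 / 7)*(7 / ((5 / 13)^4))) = -0.01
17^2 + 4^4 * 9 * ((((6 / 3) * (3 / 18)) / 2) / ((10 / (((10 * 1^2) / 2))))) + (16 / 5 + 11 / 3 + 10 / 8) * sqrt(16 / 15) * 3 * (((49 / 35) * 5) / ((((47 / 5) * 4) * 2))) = 3409 * sqrt(15) / 5640 + 481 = 483.34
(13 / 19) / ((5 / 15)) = 39 / 19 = 2.05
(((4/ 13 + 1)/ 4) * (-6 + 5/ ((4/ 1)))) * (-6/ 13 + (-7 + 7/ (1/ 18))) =-497743/ 2704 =-184.08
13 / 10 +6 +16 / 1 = 233 / 10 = 23.30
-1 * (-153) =153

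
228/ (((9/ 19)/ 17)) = 24548/ 3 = 8182.67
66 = 66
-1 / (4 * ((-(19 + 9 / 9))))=1 / 80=0.01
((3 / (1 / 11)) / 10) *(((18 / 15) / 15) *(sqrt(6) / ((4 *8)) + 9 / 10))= 33 *sqrt(6) / 4000 + 297 / 1250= 0.26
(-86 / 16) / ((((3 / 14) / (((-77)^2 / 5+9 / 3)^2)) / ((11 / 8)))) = -3655668478 / 75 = -48742246.37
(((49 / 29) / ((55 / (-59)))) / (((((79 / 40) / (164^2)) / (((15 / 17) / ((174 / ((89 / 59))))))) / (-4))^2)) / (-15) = 1796931241851289600 / 85646963562567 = 20980.68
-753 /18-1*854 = -895.83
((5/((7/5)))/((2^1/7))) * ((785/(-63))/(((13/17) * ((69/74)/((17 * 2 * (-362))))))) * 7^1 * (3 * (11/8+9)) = 3152578427875/5382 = 585763364.53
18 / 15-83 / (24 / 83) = -34301 / 120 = -285.84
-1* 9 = -9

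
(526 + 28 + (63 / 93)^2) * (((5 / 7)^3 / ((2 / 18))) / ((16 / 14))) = 599439375 / 376712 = 1591.24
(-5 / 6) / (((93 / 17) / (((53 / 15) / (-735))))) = 901 / 1230390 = 0.00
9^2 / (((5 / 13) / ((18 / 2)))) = 9477 / 5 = 1895.40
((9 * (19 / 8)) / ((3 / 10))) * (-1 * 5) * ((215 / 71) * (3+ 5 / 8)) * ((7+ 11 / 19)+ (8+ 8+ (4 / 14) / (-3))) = -730274375 / 7952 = -91835.31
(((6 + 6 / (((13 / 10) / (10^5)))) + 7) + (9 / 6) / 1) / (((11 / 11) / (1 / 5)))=92310.59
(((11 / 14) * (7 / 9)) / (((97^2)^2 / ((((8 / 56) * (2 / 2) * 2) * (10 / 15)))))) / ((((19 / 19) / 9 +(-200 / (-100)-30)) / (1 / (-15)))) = 22 / 6999567602265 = 0.00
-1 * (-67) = 67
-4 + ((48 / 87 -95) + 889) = 22926 / 29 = 790.55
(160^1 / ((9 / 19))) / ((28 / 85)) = 64600 / 63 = 1025.40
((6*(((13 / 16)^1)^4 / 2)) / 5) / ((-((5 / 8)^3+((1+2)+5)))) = -28561 / 900480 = -0.03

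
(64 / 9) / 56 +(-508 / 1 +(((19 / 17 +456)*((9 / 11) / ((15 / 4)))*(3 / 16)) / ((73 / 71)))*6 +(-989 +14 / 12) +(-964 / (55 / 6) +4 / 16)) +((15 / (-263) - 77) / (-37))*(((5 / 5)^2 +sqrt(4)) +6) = -246502404746221 / 167375730060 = -1472.75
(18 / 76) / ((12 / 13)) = 39 / 152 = 0.26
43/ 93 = 0.46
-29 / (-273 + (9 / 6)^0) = 0.11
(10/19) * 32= 320/19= 16.84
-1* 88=-88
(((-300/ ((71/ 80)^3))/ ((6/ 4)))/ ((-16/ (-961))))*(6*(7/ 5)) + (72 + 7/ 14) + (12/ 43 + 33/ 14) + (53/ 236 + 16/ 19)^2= -312500564365201494165/ 2166071307556016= -144270.67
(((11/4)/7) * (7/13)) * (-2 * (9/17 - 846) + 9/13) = 4112361/11492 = 357.85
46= 46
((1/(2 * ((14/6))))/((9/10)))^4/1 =625/194481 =0.00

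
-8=-8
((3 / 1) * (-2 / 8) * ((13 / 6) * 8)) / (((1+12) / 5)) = -5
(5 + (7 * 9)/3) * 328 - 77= 8451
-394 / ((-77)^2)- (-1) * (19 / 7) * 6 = 16.22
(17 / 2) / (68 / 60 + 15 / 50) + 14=857 / 43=19.93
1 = 1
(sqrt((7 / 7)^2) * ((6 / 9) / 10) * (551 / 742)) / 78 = 551 / 868140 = 0.00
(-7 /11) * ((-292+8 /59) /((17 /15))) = 1808100 /11033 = 163.88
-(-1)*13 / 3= 4.33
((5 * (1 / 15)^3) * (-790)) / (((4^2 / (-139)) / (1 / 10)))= 10981 / 10800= 1.02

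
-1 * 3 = -3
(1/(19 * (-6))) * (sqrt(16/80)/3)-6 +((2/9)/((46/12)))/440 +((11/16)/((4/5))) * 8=26569/30360-sqrt(5)/1710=0.87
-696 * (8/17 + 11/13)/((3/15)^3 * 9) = -2813000/221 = -12728.51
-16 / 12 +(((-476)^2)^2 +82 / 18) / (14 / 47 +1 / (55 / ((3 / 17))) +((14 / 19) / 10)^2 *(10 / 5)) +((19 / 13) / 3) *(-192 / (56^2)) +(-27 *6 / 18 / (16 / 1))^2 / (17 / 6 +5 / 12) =114929905449810979022569 / 698354250048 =164572500907.54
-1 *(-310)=310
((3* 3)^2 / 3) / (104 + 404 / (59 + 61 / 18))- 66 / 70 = -3032877 / 4342240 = -0.70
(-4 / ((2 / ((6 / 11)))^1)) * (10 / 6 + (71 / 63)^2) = -46624 / 14553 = -3.20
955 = 955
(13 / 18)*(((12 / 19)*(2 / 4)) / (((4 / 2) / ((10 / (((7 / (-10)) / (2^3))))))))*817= -223600 / 21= -10647.62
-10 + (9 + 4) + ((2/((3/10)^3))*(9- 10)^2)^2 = 4002187/729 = 5489.97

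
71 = 71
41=41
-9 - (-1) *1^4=-8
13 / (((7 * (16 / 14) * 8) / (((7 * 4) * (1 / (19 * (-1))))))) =-0.30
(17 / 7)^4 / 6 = 5.80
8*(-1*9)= -72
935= 935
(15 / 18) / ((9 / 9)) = 5 / 6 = 0.83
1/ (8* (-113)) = -1/ 904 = -0.00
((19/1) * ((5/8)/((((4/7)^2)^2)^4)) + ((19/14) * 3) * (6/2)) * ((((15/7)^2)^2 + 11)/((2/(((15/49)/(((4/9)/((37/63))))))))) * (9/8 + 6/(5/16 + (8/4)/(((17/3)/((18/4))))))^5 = 858179437.50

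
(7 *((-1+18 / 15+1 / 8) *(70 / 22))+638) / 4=56781 / 352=161.31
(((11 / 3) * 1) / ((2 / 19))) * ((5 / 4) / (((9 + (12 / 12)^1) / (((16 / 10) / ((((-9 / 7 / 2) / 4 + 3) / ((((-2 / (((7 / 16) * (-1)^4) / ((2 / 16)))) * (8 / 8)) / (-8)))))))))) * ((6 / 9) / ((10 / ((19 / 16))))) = 0.01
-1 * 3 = -3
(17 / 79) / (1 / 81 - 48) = -1377 / 307073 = -0.00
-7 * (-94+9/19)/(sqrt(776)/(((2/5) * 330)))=410487 * sqrt(194)/1843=3102.24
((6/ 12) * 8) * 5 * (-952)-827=-19867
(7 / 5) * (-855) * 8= -9576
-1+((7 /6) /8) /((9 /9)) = -41 /48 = -0.85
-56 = -56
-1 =-1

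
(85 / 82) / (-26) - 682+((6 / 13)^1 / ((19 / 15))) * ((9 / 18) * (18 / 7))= -193263657 / 283556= -681.57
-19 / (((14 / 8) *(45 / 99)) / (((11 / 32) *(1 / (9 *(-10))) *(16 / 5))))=2299 / 7875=0.29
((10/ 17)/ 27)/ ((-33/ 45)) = -0.03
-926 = -926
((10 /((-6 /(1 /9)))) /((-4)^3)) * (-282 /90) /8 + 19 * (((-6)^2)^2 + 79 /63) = 24647.82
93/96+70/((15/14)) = 6365/96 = 66.30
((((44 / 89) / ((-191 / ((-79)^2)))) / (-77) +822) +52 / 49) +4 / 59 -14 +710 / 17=711054311370 / 835449853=851.10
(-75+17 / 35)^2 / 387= 6801664 / 474075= 14.35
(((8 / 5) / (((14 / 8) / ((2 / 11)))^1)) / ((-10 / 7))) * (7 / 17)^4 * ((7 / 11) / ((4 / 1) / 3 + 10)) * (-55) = 806736 / 78092135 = 0.01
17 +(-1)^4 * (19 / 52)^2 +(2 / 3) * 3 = 51737 / 2704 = 19.13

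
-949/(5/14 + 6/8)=-26572/31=-857.16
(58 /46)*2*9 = 522 /23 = 22.70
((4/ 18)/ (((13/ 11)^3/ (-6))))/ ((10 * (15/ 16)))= -42592/ 494325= -0.09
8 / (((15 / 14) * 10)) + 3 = 281 / 75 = 3.75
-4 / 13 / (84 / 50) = -50 / 273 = -0.18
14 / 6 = 7 / 3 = 2.33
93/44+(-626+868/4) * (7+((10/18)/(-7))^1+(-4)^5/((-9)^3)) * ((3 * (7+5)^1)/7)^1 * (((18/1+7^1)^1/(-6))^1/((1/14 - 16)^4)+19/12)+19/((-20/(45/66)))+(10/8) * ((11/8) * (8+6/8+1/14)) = -1148804497594059097289/41459538224877696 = -27709.05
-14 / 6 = -7 / 3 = -2.33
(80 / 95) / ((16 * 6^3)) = 1 / 4104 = 0.00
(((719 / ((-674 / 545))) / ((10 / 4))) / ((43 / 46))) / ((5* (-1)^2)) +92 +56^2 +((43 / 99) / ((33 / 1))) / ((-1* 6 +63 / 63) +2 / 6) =3510840794239 / 1104648930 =3178.24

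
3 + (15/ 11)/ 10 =69/ 22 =3.14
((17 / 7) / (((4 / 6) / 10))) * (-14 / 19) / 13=-510 / 247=-2.06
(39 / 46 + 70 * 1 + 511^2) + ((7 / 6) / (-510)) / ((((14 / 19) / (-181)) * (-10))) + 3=367657788703 / 1407600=261194.79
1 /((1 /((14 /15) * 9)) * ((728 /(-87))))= -1.00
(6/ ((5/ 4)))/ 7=24/ 35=0.69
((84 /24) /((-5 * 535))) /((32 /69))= -0.00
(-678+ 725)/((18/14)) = 329/9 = 36.56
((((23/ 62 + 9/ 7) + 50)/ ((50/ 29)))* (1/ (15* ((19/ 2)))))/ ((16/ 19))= 216717/ 868000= 0.25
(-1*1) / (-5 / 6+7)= -6 / 37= -0.16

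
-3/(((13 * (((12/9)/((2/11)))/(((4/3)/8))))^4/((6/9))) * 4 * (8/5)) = -5/1712789917696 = -0.00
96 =96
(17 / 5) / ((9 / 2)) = 0.76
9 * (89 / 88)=801 / 88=9.10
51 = 51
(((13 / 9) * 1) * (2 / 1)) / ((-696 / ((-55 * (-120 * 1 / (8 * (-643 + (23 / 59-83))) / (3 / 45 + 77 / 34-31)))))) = -17928625 / 108913495794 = -0.00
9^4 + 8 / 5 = 32813 / 5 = 6562.60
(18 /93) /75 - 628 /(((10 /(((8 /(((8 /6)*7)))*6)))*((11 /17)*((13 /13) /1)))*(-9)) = 55.46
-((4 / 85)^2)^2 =-0.00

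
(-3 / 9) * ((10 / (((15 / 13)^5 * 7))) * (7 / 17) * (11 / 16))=-0.07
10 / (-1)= -10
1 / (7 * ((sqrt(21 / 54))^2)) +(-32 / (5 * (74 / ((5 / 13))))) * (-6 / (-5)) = 0.33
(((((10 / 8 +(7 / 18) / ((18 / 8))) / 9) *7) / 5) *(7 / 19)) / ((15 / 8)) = 45178 / 1038825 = 0.04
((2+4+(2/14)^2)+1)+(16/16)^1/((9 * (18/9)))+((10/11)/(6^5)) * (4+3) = 14830331/2095632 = 7.08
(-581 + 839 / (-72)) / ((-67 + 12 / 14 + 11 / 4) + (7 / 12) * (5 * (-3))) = 298697 / 36360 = 8.21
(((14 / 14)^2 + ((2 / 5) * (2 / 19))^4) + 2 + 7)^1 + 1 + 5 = 1303210256 / 81450625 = 16.00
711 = 711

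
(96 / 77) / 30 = 16 / 385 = 0.04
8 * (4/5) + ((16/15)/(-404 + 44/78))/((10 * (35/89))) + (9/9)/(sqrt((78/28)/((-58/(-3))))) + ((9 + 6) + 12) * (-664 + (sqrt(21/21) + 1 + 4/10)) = -122919519528/6883625 + 2 * sqrt(2639)/39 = -17854.17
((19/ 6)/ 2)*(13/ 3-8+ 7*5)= 893/ 18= 49.61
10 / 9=1.11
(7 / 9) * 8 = 56 / 9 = 6.22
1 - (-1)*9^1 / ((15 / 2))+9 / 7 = 122 / 35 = 3.49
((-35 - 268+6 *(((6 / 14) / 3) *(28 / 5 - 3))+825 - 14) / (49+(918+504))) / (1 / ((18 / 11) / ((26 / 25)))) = 803610 / 1472471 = 0.55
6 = 6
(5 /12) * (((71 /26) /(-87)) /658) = -355 /17860752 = -0.00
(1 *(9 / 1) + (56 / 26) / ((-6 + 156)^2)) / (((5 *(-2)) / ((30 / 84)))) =-164533 / 511875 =-0.32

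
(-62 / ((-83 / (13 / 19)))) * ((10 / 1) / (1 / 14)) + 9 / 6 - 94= -66065 / 3154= -20.95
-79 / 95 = -0.83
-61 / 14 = -4.36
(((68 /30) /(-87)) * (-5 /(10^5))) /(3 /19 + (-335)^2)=323 /27826227900000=0.00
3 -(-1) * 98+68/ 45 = 4613/ 45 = 102.51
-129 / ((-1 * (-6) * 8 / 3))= -129 / 16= -8.06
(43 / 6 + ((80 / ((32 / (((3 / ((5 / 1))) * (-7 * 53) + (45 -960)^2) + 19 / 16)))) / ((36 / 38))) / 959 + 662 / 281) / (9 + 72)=358979059813 / 12572812224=28.55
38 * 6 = 228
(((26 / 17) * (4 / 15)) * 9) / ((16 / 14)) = 273 / 85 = 3.21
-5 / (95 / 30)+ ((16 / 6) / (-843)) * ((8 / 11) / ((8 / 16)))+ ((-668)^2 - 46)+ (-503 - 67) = 235530173086 / 528561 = 445606.42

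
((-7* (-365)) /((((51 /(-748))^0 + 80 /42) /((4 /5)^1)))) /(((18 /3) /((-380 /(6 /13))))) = -17670380 /183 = -96559.45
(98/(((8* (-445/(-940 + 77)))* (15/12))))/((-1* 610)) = -42287/1357250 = -0.03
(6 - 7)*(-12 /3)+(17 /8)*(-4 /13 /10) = 1023 /260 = 3.93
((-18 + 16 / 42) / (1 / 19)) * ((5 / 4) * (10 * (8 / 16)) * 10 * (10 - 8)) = -878750 / 21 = -41845.24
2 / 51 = 0.04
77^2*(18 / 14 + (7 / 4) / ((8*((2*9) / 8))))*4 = 590359 / 18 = 32797.72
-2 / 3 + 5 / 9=-1 / 9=-0.11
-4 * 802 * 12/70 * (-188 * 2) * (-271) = -1961294208/35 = -56036977.37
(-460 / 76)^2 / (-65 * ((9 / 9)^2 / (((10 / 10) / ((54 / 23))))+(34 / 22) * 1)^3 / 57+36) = -642507939975 / 548871985199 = -1.17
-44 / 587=-0.07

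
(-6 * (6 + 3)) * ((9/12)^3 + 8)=-14553/32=-454.78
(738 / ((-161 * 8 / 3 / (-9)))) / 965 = 9963 / 621460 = 0.02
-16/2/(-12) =2/3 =0.67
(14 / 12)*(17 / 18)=119 / 108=1.10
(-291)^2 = 84681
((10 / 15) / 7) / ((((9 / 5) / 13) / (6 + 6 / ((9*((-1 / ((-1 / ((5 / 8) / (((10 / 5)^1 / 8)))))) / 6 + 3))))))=4.26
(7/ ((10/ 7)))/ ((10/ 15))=147/ 20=7.35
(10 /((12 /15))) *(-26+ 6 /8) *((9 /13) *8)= -22725 /13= -1748.08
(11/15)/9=11/135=0.08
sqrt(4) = 2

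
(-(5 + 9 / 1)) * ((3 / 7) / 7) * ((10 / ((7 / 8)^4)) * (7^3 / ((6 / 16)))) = -655360 / 49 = -13374.69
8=8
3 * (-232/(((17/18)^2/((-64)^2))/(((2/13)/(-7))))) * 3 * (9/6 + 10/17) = 196740513792/447083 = 440053.67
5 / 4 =1.25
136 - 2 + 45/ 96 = 4303/ 32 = 134.47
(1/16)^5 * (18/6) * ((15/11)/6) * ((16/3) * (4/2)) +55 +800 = 616366085/720896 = 855.00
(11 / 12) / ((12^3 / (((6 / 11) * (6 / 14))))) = 1 / 8064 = 0.00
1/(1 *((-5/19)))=-19/5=-3.80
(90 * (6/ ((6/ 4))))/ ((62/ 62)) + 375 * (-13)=-4515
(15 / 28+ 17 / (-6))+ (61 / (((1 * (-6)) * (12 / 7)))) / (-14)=-1.87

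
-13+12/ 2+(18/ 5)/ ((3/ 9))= 3.80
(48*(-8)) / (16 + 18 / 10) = -1920 / 89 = -21.57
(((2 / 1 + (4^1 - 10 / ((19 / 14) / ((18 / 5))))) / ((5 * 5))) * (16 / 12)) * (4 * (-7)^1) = 2912 / 95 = 30.65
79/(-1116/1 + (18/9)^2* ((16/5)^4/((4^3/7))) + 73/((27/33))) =-444375/5517577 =-0.08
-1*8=-8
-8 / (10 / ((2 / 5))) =-0.32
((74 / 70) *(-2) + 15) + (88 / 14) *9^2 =522.03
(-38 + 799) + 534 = 1295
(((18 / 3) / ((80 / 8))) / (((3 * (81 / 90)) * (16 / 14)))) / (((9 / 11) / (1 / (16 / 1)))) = 77 / 5184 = 0.01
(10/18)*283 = 1415/9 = 157.22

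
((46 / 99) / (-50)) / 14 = -23 / 34650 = -0.00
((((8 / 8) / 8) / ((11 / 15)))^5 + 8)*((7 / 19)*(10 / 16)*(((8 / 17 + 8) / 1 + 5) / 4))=338387791442785 / 54546370920448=6.20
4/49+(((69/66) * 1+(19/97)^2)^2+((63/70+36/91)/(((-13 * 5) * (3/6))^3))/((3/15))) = 1.26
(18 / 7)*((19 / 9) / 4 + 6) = 235 / 14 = 16.79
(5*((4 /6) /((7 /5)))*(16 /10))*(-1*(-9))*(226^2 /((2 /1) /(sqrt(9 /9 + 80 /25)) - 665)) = -4891037760 /1857341 - 4903296*sqrt(105) /13001387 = -2637.22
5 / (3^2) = 0.56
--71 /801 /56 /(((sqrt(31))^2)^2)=71 /43106616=0.00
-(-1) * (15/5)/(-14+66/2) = 3/19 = 0.16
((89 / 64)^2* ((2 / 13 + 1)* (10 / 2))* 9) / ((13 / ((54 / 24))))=48120075 / 2768896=17.38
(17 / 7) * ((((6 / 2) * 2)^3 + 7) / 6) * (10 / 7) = 18955 / 147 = 128.95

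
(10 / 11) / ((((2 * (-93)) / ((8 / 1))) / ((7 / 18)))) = -140 / 9207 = -0.02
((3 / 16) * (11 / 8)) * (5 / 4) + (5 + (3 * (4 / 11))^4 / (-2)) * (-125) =-4019152235 / 7496192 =-536.16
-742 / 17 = -43.65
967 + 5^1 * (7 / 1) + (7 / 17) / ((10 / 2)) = 85177 / 85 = 1002.08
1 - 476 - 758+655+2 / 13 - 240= -10632 / 13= -817.85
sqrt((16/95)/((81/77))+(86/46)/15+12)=sqrt(190026391)/3933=3.50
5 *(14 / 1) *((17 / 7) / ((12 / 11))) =935 / 6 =155.83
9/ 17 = 0.53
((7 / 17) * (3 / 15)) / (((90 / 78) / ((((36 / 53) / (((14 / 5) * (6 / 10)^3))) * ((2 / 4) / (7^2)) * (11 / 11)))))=325 / 397341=0.00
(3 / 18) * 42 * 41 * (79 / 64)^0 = 287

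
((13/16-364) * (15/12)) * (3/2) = -87165/128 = -680.98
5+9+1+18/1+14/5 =179/5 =35.80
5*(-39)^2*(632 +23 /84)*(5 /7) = 3434601.66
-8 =-8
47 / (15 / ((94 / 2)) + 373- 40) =2209 / 15666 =0.14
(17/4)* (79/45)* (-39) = -17459/60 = -290.98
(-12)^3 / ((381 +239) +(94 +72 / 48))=-128 / 53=-2.42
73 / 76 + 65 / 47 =8371 / 3572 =2.34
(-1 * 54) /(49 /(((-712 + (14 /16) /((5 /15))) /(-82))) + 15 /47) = -14403150 /1595893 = -9.03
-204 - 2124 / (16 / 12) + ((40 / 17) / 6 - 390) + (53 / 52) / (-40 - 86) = -243554029 / 111384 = -2186.62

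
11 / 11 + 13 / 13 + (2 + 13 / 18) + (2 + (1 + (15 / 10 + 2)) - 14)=-25 / 9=-2.78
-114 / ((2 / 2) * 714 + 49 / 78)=-8892 / 55741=-0.16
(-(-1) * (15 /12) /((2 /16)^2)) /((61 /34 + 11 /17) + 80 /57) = 155040 /7451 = 20.81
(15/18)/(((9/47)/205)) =48175/54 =892.13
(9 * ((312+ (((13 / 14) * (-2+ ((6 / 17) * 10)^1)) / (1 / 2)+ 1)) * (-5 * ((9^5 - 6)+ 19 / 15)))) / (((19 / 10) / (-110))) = 109849348752000 / 2261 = 48584409001.33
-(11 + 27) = -38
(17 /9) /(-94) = -17 /846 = -0.02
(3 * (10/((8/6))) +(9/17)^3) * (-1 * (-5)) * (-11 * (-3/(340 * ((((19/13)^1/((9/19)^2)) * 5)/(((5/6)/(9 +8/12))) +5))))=7733146707/269329834616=0.03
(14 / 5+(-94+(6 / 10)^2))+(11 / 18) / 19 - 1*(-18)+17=-477157 / 8550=-55.81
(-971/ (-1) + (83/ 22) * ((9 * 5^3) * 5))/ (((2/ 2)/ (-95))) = -46382515/ 22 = -2108296.14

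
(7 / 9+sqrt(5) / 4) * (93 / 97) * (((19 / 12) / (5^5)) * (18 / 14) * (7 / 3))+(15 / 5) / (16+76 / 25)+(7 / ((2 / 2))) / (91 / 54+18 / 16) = 1767 * sqrt(5) / 4850000+348092606767 / 131373768750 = 2.65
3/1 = 3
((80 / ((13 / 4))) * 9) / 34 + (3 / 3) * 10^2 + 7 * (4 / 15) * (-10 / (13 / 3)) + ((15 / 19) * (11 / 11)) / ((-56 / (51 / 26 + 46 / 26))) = 48042529 / 470288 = 102.16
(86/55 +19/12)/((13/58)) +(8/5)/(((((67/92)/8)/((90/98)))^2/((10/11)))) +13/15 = 2511380075213/15412667270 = 162.94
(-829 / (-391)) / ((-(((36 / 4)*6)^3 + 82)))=-829 / 61600486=-0.00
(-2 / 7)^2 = 4 / 49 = 0.08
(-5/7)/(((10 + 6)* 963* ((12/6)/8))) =-5/26964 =-0.00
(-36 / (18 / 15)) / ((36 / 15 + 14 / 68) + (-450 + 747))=-5100 / 50933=-0.10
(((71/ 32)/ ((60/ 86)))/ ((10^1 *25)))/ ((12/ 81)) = 27477/ 320000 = 0.09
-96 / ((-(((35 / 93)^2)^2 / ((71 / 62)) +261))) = 16447491936 / 44719619951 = 0.37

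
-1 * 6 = -6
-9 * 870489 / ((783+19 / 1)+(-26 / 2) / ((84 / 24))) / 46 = -54840807 / 257048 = -213.35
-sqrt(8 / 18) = -2 / 3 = -0.67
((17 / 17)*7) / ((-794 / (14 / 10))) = -0.01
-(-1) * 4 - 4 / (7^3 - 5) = 674 / 169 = 3.99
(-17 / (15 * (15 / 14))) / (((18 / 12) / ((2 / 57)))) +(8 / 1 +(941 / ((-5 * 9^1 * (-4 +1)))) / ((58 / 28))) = 12653182 / 1115775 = 11.34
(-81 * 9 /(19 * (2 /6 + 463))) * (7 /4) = -15309 /105640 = -0.14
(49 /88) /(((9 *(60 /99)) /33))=539 /160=3.37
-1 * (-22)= 22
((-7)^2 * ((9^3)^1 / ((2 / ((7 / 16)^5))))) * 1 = 600362847 / 2097152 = 286.28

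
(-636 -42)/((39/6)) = -1356/13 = -104.31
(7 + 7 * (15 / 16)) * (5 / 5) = 217 / 16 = 13.56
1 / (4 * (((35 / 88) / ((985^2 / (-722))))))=-2134495 / 2527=-844.68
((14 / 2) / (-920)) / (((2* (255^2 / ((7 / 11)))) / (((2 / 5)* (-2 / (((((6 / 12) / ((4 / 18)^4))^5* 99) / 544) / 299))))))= 170993385472 / 1266046091119805191272635625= 0.00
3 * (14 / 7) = 6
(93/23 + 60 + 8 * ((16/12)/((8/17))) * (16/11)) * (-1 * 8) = -589064/759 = -776.11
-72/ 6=-12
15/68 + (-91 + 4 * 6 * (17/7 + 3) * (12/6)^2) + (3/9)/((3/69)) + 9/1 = 638359/1428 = 447.03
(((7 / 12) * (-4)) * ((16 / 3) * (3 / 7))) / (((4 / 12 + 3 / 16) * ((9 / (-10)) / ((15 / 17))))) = 512 / 51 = 10.04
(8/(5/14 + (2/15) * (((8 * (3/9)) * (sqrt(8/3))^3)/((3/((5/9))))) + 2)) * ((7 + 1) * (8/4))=94281884928/1710527635 - 4682022912 * sqrt(6)/1710527635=48.41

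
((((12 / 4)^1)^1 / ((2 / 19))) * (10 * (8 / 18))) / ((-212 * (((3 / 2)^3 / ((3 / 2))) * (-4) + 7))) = 95 / 318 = 0.30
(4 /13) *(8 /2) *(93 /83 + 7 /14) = 2152 /1079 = 1.99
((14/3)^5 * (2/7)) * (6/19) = 307328/1539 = 199.69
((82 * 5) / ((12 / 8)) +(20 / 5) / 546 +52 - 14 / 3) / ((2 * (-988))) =-10943 / 67431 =-0.16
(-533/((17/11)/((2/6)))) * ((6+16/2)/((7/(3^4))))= -18623.65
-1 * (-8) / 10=4 / 5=0.80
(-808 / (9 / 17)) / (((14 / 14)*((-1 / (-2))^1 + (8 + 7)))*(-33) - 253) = 27472 / 13761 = 2.00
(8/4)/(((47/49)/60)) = 125.11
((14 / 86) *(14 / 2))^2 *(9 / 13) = 21609 / 24037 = 0.90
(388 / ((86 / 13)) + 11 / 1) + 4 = 3167 / 43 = 73.65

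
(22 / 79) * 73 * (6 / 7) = 9636 / 553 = 17.42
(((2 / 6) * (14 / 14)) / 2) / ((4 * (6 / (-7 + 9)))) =1 / 72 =0.01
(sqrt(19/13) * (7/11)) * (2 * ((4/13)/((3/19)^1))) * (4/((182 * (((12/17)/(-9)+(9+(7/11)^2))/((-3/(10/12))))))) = -511632 * sqrt(247)/316115345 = -0.03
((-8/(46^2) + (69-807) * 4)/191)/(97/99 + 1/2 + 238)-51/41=-257016429393/196429616783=-1.31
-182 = -182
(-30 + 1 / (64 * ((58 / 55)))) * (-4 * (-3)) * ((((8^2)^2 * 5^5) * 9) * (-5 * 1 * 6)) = 36062820000000 / 29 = 1243545517241.38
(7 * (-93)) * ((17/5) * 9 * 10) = -199206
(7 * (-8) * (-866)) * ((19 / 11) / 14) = 65816 / 11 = 5983.27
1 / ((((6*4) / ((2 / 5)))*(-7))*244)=-1 / 102480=-0.00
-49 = -49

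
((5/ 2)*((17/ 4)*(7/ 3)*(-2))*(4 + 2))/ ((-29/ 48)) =14280/ 29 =492.41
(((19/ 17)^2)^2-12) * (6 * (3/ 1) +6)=-20926344/ 83521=-250.55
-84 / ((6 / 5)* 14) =-5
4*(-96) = -384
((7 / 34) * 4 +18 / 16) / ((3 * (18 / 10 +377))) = 1325 / 772752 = 0.00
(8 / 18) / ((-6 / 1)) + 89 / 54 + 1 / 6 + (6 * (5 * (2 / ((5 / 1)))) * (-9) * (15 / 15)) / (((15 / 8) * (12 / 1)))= -413 / 135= -3.06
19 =19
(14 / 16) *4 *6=21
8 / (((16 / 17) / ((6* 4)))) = 204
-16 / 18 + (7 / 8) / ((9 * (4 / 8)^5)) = 20 / 9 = 2.22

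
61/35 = 1.74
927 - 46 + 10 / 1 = 891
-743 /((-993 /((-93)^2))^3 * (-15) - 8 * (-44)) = -5934737114847 /2811792984863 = -2.11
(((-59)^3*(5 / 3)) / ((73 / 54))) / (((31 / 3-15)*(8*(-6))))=-9242055 / 8176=-1130.39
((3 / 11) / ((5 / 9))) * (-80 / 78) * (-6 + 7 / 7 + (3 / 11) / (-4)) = 4014 / 1573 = 2.55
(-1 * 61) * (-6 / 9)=122 / 3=40.67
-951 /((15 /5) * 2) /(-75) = 317 /150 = 2.11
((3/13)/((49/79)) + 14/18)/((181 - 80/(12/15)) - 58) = 6592/131859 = 0.05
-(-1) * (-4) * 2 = -8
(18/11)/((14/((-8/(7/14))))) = -144/77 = -1.87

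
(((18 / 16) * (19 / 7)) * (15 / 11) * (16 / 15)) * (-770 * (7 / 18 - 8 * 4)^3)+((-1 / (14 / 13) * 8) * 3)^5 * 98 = -23931414854159 / 55566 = -430684498.69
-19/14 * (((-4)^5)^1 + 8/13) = 126388/91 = 1388.88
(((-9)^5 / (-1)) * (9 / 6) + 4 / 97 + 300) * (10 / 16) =86207335 / 1552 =55545.96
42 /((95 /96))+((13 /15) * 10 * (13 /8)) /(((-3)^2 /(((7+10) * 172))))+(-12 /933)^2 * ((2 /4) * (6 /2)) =4617.96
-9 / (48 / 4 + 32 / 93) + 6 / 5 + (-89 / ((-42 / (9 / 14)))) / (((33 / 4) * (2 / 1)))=244621 / 441980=0.55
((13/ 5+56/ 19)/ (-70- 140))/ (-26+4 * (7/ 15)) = 527/ 481460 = 0.00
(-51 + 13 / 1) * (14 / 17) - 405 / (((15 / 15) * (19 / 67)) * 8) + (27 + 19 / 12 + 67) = -885515 / 7752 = -114.23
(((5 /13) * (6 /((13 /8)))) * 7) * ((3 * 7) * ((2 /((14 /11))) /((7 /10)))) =468.64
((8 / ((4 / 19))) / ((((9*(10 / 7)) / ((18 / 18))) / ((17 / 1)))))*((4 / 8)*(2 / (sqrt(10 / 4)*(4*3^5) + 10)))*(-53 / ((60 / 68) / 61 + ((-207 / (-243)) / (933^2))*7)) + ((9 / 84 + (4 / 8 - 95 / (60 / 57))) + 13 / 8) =-78858044643446901*sqrt(10) / 2082658636559300 - 508727959148729787 / 5831444182366040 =-206.98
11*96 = 1056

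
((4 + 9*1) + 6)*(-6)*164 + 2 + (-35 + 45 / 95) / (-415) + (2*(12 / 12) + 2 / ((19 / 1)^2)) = -2800328686 / 149815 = -18691.91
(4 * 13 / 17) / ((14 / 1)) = 26 / 119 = 0.22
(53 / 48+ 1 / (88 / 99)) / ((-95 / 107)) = -11449 / 4560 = -2.51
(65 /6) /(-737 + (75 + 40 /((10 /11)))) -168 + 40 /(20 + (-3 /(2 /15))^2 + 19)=-452729783 /2695716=-167.94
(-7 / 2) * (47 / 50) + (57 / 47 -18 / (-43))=-335209 / 202100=-1.66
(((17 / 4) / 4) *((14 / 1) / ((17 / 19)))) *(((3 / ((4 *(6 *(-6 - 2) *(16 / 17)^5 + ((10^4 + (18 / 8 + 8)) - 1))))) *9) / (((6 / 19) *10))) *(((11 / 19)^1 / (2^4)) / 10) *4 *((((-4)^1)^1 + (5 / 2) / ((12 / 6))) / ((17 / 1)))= -0.00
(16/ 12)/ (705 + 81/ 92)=368/ 194823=0.00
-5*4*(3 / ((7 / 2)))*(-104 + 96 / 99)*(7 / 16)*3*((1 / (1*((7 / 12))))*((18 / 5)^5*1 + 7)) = 4679212464 / 1925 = 2430759.72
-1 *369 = -369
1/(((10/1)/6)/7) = 21/5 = 4.20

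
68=68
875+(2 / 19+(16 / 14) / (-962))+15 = 56942628 / 63973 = 890.10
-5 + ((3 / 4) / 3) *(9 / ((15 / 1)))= -97 / 20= -4.85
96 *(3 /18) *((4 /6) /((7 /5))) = 160 /21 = 7.62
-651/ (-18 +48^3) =-217/ 36858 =-0.01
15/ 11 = 1.36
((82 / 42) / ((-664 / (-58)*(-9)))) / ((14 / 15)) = -5945 / 292824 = -0.02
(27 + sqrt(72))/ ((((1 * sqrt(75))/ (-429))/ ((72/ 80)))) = -34749 * sqrt(3)/ 50- 3861 * sqrt(6)/ 25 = -1582.04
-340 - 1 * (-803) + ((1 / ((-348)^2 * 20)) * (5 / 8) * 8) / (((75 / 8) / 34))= 1051334117 / 2270700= 463.00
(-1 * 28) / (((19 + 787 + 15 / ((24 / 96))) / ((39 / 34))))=-273 / 7361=-0.04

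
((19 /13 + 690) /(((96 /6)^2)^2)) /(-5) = -0.00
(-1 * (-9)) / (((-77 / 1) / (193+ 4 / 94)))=-81657 / 3619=-22.56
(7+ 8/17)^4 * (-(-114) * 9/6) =44484733611/83521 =532617.35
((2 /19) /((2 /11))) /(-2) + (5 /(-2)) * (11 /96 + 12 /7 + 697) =-44620627 /25536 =-1747.36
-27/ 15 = -9/ 5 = -1.80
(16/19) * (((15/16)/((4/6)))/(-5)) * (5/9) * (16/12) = -10/57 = -0.18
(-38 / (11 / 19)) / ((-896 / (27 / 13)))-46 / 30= -1327267 / 960960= -1.38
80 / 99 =0.81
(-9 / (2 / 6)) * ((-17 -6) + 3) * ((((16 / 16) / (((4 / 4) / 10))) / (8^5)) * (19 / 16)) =12825 / 65536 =0.20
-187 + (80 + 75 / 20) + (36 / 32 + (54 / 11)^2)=-75529 / 968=-78.03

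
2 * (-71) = -142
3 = 3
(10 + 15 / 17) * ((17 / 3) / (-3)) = -185 / 9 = -20.56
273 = 273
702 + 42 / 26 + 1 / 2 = 18307 / 26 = 704.12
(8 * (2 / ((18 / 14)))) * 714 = 26656 / 3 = 8885.33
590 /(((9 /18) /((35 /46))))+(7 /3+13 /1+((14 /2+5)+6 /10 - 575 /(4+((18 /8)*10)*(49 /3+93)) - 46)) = 747667513 /850080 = 879.53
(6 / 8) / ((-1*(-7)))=3 / 28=0.11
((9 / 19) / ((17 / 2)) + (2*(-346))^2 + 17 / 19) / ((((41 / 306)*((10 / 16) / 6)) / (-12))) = -1603653593472 / 3895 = -411721076.63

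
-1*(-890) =890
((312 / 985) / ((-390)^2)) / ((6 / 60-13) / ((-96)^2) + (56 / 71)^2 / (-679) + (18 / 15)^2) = 2002849792 / 1382683207415965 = 0.00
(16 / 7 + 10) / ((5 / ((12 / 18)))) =172 / 105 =1.64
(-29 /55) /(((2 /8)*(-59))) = 116 /3245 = 0.04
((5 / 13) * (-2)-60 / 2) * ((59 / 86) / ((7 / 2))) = -6.03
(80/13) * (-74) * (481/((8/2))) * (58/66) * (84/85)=-8893024/187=-47556.28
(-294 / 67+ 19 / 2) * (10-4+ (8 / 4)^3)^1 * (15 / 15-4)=-14385 / 67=-214.70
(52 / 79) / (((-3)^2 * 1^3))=52 / 711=0.07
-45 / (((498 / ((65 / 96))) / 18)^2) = -190125 / 7054336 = -0.03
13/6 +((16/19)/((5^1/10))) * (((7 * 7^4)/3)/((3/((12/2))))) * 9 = 19361911/114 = 169841.32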